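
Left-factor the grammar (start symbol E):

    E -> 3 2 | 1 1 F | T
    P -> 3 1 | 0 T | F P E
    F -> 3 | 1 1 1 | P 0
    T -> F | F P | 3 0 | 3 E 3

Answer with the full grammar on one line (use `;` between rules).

T has alternatives sharing prefix 'F': factor to T → F T' with T' → ε | P.
T has alternatives sharing prefix '3': factor to T → 3 T'' with T'' → 0 | E 3.

E -> 3 2 | 1 1 F | T; P -> 3 1 | 0 T | F P E; F -> 3 | 1 1 1 | P 0; T -> F T' | 3 T''; T' -> ε | P; T'' -> 0 | E 3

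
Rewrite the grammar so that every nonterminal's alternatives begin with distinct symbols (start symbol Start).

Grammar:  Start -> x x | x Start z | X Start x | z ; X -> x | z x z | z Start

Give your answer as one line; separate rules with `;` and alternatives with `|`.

Start -> X Start x | z | x Start1; X -> x | z X1; Start1 -> x | Start z; X1 -> x z | Start

Start has alternatives sharing prefix 'x': factor to Start → x Start1 with Start1 → x | Start z.
X has alternatives sharing prefix 'z': factor to X → z X1 with X1 → x z | Start.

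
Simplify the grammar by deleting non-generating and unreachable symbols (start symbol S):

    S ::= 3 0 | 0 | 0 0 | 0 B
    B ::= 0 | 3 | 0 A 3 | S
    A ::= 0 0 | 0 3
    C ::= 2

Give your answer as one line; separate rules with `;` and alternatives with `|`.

Generating nonterminals: {A, B, C, S}.
Reachable from S after that: {A, B, S}.
Removed useless symbols: {C} and every production mentioning them.

S ::= 3 0 | 0 | 0 0 | 0 B; B ::= 0 | 3 | 0 A 3 | S; A ::= 0 0 | 0 3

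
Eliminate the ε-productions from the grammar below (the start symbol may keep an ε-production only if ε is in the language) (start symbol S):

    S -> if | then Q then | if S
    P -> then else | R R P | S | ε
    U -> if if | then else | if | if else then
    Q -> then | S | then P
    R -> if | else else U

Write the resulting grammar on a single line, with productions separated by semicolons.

S -> if | then Q then | if S; P -> then else | R R P | R R | S; U -> if if | then else | if | if else then; Q -> then | S | then P; R -> if | else else U

Nullable nonterminals: {P}.
ε ∉ L(G), so no ε-production is kept.
Add the nullable-subset variants: P → R R P gives R R P | R R.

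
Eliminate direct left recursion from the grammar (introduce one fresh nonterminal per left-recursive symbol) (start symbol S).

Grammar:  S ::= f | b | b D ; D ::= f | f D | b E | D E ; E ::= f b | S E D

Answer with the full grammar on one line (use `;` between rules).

S ::= f | b | b D; D ::= f D' | f D D' | b E D'; E ::= f b | S E D; D' ::= E D' | eps

Left recursion appears on D.
For D: α = {E}, β = {f, f D, b E}. Rewrite as D → β D' and D' → α D' | ε.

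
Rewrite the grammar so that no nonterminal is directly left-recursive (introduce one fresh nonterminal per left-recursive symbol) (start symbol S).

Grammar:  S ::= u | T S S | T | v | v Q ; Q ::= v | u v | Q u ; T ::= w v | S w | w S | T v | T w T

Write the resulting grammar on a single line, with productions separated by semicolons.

S ::= u | T S S | T | v | v Q; Q ::= v Q' | u v Q'; T ::= w v T' | S w T' | w S T'; Q' ::= u Q' | ε; T' ::= v T' | w T T' | ε

Q, T are directly left-recursive.
For Q: α = {u}, β = {v, u v}. Rewrite as Q → β Q' and Q' → α Q' | ε.
For T: α = {v, w T}, β = {w v, S w, w S}. Rewrite as T → β T' and T' → α T' | ε.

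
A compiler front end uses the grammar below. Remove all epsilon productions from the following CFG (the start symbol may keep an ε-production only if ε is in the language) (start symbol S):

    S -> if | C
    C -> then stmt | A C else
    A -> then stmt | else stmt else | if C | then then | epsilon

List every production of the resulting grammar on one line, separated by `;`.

The nullable symbols are {A}.
ε ∉ L(G), so no ε-production is kept.
Add the nullable-subset variants: C → A C else gives A C else | C else.

S -> if | C; C -> then stmt | A C else | C else; A -> then stmt | else stmt else | if C | then then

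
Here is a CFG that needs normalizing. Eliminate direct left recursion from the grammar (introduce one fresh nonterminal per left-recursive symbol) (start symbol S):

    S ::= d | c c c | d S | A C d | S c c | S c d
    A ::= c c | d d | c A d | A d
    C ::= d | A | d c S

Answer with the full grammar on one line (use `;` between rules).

Left recursion appears on S, A.
For S: α = {c c, c d}, β = {d, c c c, d S, A C d}. Rewrite as S → β S' and S' → α S' | ε.
For A: α = {d}, β = {c c, d d, c A d}. Rewrite as A → β A' and A' → α A' | ε.

S ::= d S' | c c c S' | d S S' | A C d S'; A ::= c c A' | d d A' | c A d A'; C ::= d | A | d c S; S' ::= c c S' | c d S' | ε; A' ::= d A' | ε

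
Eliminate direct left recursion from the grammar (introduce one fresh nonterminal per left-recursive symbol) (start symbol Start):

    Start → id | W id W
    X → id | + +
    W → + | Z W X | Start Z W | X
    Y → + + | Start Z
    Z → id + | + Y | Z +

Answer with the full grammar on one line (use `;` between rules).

Start → id | W id W; X → id | + +; W → + | Z W X | Start Z W | X; Y → + + | Start Z; Z → id + Z1 | + Y Z1; Z1 → + Z1 | ε

Directly left-recursive nonterminal: Z.
For Z: α = {+}, β = {id +, + Y}. Rewrite as Z → β Z1 and Z1 → α Z1 | ε.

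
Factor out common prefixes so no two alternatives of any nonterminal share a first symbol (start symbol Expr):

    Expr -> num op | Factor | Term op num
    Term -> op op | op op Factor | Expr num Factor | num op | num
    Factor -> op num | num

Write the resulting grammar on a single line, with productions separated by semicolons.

Term has alternatives sharing prefix 'op op': factor to Term → op op Term1 with Term1 → ε | Factor.
Term has alternatives sharing prefix 'num': factor to Term → num Term2 with Term2 → op | ε.

Expr -> num op | Factor | Term op num; Term -> Expr num Factor | op op Term1 | num Term2; Factor -> op num | num; Term1 -> ε | Factor; Term2 -> op | ε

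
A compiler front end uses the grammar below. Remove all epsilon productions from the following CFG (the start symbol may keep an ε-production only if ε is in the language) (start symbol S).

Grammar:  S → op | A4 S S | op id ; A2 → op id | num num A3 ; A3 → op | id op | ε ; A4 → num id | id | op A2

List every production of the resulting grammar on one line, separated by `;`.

S → op | A4 S S | op id; A2 → op id | num num A3 | num num; A3 → op | id op; A4 → num id | id | op A2

The nullable symbols are {A3}.
ε ∉ L(G), so no ε-production is kept.
Add the nullable-subset variants: A2 → num num A3 gives num num A3 | num num.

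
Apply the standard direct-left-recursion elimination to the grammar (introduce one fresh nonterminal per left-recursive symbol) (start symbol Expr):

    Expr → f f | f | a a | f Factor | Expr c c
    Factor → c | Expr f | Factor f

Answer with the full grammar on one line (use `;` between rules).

Expr → f f Expr1 | f Expr1 | a a Expr1 | f Factor Expr1; Factor → c Factor1 | Expr f Factor1; Expr1 → c c Expr1 | eps; Factor1 → f Factor1 | eps

Expr, Factor are directly left-recursive.
For Expr: α = {c c}, β = {f f, f, a a, f Factor}. Rewrite as Expr → β Expr1 and Expr1 → α Expr1 | ε.
For Factor: α = {f}, β = {c, Expr f}. Rewrite as Factor → β Factor1 and Factor1 → α Factor1 | ε.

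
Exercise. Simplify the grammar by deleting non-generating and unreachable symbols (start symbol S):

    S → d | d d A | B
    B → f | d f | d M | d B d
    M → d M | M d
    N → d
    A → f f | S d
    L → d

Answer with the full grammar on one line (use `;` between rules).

S → d | d d A | B; B → f | d f | d B d; A → f f | S d

Generating nonterminals: {A, B, L, N, S}.
Reachable from S after that: {A, B, S}.
Removed useless symbols: {L, M, N} and every production mentioning them.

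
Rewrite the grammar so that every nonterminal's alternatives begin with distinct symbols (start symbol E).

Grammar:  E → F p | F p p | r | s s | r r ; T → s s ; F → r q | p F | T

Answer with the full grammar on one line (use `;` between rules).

E has alternatives sharing prefix 'F p': factor to E → F p E' with E' → ε | p.
E has alternatives sharing prefix 'r': factor to E → r E'' with E'' → ε | r.

E → s s | F p E' | r E''; T → s s; F → r q | p F | T; E' → ε | p; E'' → ε | r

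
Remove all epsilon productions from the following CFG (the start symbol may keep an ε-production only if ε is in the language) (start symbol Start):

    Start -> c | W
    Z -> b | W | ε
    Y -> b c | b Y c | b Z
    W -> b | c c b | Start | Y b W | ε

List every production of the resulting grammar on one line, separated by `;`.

Nullable nonterminals: {Start, W, Z}.
ε ∈ L(G) since Start is nullable, so keep Start → ε.
Expand every rule over subsets of its nullable positions: Y → b Z gives b Z | b. W → Y b W gives Y b W | Y b.

Start -> c | W | ε; Z -> b | W; Y -> b c | b Y c | b Z | b; W -> b | c c b | Start | Y b W | Y b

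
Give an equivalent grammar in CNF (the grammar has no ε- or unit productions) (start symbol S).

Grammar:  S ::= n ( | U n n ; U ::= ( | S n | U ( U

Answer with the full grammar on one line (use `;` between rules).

Introduce a nonterminal for each terminal appearing in a rule of length ≥ 2: X1 → n, X2 → (.
Binarize each right-hand side of length ≥ 3 by chaining fresh nonterminals (Y1, Y2, …): affected rules were S → U X1 X1; U → U X2 U.

S ::= X1 X2 | U Y1; U ::= ( | S X1 | U Y2; X1 ::= n; X2 ::= (; Y1 ::= X1 X1; Y2 ::= X2 U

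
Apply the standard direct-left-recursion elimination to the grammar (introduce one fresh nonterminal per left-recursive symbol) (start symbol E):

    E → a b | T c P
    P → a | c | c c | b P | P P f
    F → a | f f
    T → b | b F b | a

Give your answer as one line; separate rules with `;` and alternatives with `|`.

E → a b | T c P; P → a P' | c P' | c c P' | b P P'; F → a | f f; T → b | b F b | a; P' → P f P' | ε

Directly left-recursive nonterminal: P.
For P: α = {P f}, β = {a, c, c c, b P}. Rewrite as P → β P' and P' → α P' | ε.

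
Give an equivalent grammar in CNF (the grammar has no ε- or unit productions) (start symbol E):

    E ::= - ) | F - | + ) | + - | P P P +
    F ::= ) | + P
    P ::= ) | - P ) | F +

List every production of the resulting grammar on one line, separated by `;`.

E ::= X1 X2 | F X1 | X3 X2 | X3 X1 | P Y1; F ::= ) | X3 P; P ::= ) | X1 Y3 | F X3; X1 ::= -; X2 ::= ); X3 ::= +; Y1 ::= P Y2; Y2 ::= P X3; Y3 ::= P X2

Introduce a nonterminal for each terminal appearing in a rule of length ≥ 2: X1 → -, X2 → ), X3 → +.
Binarize each right-hand side of length ≥ 3 by chaining fresh nonterminals (Y1, Y2, …): affected rules were E → P P P X3; P → X1 P X2.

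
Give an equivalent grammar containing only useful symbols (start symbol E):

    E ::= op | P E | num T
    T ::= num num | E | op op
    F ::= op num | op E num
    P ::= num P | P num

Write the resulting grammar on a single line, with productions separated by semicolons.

E ::= op | num T; T ::= num num | E | op op

Generating nonterminals: {E, F, T}.
Reachable from E after that: {E, T}.
Removed useless symbols: {F, P} and every production mentioning them.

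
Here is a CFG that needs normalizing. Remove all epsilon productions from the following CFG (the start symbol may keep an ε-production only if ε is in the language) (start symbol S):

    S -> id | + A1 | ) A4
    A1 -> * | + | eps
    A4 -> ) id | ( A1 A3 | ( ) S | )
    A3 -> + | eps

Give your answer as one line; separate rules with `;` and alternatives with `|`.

The nullable symbols are {A1, A3}.
ε ∉ L(G), so no ε-production is kept.
For each production, add variants omitting each subset of nullable occurrences: S → + A1 gives + A1 | +. A4 → ( A1 A3 gives ( A1 A3 | ( A1 | ( A3 | (.

S -> id | + A1 | + | ) A4; A1 -> * | +; A4 -> ) id | ( A1 A3 | ( A1 | ( A3 | ( | ( ) S | ); A3 -> +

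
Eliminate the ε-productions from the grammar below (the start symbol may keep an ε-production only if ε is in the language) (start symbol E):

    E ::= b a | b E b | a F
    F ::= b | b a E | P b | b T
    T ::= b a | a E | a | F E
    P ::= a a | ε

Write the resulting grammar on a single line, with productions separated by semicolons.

The nullable symbols are {P}.
ε ∉ L(G), so no ε-production is kept.

E ::= b a | b E b | a F; F ::= b | b a E | P b | b T; T ::= b a | a E | a | F E; P ::= a a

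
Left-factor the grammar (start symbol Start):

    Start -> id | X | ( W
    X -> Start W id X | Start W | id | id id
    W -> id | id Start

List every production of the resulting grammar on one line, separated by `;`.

X has alternatives sharing prefix 'Start W': factor to X → Start W X1 with X1 → id X | ε.
X has alternatives sharing prefix 'id': factor to X → id X2 with X2 → ε | id.
W has alternatives sharing prefix 'id': factor to W → id W1 with W1 → ε | Start.

Start -> id | X | ( W; X -> Start W X1 | id X2; W -> id W1; X1 -> id X | ε; X2 -> ε | id; W1 -> ε | Start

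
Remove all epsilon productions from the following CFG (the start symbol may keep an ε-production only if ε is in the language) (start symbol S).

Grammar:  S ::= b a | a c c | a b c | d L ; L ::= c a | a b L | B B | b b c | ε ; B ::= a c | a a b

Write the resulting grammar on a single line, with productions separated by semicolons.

S ::= b a | a c c | a b c | d L | d; L ::= c a | a b L | a b | B B | b b c; B ::= a c | a a b

Nullable nonterminals: {L}.
ε ∉ L(G), so no ε-production is kept.
Add the nullable-subset variants: S → d L gives d L | d. L → a b L gives a b L | a b.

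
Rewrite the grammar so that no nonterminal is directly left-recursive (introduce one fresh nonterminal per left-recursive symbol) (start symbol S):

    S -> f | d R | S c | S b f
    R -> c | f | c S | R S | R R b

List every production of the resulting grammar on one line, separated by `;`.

Left recursion appears on S, R.
For S: α = {c, b f}, β = {f, d R}. Rewrite as S → β S' and S' → α S' | ε.
For R: α = {S, R b}, β = {c, f, c S}. Rewrite as R → β R' and R' → α R' | ε.

S -> f S' | d R S'; R -> c R' | f R' | c S R'; S' -> c S' | b f S' | ε; R' -> S R' | R b R' | ε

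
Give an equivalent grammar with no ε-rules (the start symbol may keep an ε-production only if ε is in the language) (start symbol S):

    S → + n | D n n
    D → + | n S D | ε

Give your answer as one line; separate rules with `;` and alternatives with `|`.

S → + n | D n n | n n; D → + | n S D | n S

Nullable set = {D}.
ε ∉ L(G), so no ε-production is kept.
Add the nullable-subset variants: S → D n n gives D n n | n n. D → n S D gives n S D | n S.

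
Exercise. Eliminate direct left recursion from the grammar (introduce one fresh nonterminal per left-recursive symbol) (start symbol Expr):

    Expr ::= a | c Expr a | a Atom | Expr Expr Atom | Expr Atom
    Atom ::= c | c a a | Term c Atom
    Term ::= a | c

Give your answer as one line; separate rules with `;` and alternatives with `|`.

Expr is directly left-recursive.
For Expr: α = {Expr Atom, Atom}, β = {a, c Expr a, a Atom}. Rewrite as Expr → β Expr1 and Expr1 → α Expr1 | ε.

Expr ::= a Expr1 | c Expr a Expr1 | a Atom Expr1; Atom ::= c | c a a | Term c Atom; Term ::= a | c; Expr1 ::= Expr Atom Expr1 | Atom Expr1 | ε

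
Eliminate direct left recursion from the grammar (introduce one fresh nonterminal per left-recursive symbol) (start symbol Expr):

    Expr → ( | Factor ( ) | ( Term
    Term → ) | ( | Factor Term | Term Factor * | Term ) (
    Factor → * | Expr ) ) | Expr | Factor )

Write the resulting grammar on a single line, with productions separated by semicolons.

Expr → ( | Factor ( ) | ( Term; Term → ) Term1 | ( Term1 | Factor Term Term1; Factor → * Factor1 | Expr ) ) Factor1 | Expr Factor1; Term1 → Factor * Term1 | ) ( Term1 | epsilon; Factor1 → ) Factor1 | epsilon

Term, Factor are directly left-recursive.
For Term: α = {Factor *, ) (}, β = {), (, Factor Term}. Rewrite as Term → β Term1 and Term1 → α Term1 | ε.
For Factor: α = {)}, β = {*, Expr ) ), Expr}. Rewrite as Factor → β Factor1 and Factor1 → α Factor1 | ε.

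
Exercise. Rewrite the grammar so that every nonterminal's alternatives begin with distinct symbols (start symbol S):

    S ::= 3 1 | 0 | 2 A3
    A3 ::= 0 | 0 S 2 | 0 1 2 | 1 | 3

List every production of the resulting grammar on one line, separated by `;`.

S ::= 3 1 | 0 | 2 A3; A3 ::= 1 | 3 | 0 A3'; A3' ::= eps | S 2 | 1 2

A3 has alternatives sharing prefix '0': factor to A3 → 0 A3' with A3' → ε | S 2 | 1 2.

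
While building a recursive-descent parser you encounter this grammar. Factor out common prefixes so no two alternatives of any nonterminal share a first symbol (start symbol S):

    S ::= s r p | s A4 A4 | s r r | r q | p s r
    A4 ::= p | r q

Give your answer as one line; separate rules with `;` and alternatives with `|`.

S has alternatives sharing prefix 's': factor to S → s S' with S' → r p | A4 A4 | r r.
S' has alternatives sharing prefix 'r': factor to S' → r S'' with S'' → p | r.

S ::= r q | p s r | s S'; A4 ::= p | r q; S' ::= A4 A4 | r S''; S'' ::= p | r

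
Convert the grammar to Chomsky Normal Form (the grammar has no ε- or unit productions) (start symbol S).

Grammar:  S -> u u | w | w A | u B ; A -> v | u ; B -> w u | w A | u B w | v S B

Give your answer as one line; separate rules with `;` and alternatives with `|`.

Introduce a nonterminal for each terminal appearing in a rule of length ≥ 2: X1 → u, X2 → w, X3 → v.
Binarize each right-hand side of length ≥ 3 by chaining fresh nonterminals (Y1, Y2, …): affected rules were B → X1 B X2; B → X3 S B.

S -> X1 X1 | w | X2 A | X1 B; A -> v | u; B -> X2 X1 | X2 A | X1 Y1 | X3 Y2; X1 -> u; X2 -> w; X3 -> v; Y1 -> B X2; Y2 -> S B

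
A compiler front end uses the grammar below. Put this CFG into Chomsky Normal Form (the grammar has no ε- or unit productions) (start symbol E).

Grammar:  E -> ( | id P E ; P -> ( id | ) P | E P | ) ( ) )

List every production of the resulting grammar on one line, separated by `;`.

E -> ( | X1 Y1; P -> X2 X1 | X3 P | E P | X3 Y2; X1 -> id; X2 -> (; X3 -> ); Y1 -> P E; Y2 -> X2 Y3; Y3 -> X3 X3

Introduce a nonterminal for each terminal appearing in a rule of length ≥ 2: X1 → id, X2 → (, X3 → ).
Binarize each right-hand side of length ≥ 3 by chaining fresh nonterminals (Y1, Y2, …): affected rules were E → X1 P E; P → X3 X2 X3 X3.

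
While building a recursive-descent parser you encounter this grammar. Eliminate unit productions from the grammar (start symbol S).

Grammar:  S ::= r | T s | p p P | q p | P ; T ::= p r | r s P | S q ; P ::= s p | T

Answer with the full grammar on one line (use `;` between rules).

Unit pairs: P ⇒* {T}; S ⇒* {P, T}.
Replace each nonterminal's rules with the union of the non-unit rules of every nonterminal it unit-derives.

S ::= r | T s | p p P | q p | s p | p r | r s P | S q; T ::= p r | r s P | S q; P ::= s p | p r | r s P | S q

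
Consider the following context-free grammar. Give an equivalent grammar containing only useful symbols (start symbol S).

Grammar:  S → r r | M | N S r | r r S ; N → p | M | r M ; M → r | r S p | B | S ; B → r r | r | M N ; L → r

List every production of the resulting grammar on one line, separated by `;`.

Generating nonterminals: {B, L, M, N, S}.
Reachable from S after that: {B, M, N, S}.
Removed useless symbols: {L} and every production mentioning them.

S → r r | M | N S r | r r S; N → p | M | r M; M → r | r S p | B | S; B → r r | r | M N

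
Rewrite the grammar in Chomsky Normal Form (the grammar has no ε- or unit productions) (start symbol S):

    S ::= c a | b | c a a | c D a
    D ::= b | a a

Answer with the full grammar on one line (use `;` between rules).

S ::= X1 X2 | b | X1 Y1 | X1 Y2; D ::= b | X2 X2; X1 ::= c; X2 ::= a; Y1 ::= X2 X2; Y2 ::= D X2

Introduce a nonterminal for each terminal appearing in a rule of length ≥ 2: X1 → c, X2 → a.
Binarize each right-hand side of length ≥ 3 by chaining fresh nonterminals (Y1, Y2, …): affected rules were S → X1 X2 X2; S → X1 D X2.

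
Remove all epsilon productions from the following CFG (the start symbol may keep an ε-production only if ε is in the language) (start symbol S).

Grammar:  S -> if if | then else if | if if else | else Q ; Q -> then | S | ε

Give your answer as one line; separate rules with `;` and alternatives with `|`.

S -> if if | then else if | if if else | else Q | else; Q -> then | S

Nullable set = {Q}.
ε ∉ L(G), so no ε-production is kept.
Expand every rule over subsets of its nullable positions: S → else Q gives else Q | else.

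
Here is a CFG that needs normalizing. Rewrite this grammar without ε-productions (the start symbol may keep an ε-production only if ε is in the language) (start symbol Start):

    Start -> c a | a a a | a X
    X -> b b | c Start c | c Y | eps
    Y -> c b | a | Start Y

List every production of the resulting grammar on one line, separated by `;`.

Start -> c a | a a a | a X | a; X -> b b | c Start c | c Y; Y -> c b | a | Start Y

The nullable symbols are {X}.
ε ∉ L(G), so no ε-production is kept.
Add the nullable-subset variants: Start → a X gives a X | a.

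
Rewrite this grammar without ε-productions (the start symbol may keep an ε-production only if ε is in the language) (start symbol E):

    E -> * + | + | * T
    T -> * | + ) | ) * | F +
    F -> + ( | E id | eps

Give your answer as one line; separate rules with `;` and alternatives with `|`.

Nullable nonterminals: {F}.
ε ∉ L(G), so no ε-production is kept.
Expand every rule over subsets of its nullable positions: T → F + gives F + | +.

E -> * + | + | * T; T -> * | + ) | ) * | F + | +; F -> + ( | E id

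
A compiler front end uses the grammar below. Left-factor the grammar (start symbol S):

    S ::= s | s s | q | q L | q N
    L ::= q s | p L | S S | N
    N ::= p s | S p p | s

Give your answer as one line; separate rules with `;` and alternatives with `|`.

S has alternatives sharing prefix 'q': factor to S → q S' with S' → ε | L | N.
S has alternatives sharing prefix 's': factor to S → s S'' with S'' → ε | s.

S ::= q S' | s S''; L ::= q s | p L | S S | N; N ::= p s | S p p | s; S' ::= ε | L | N; S'' ::= ε | s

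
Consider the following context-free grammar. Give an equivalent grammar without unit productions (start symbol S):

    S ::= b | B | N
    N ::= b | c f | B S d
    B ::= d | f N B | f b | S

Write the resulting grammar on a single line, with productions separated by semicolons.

S ::= d | f N B | f b | b | c f | B S d; N ::= b | c f | B S d; B ::= d | f N B | f b | b | c f | B S d

Unit pairs: B ⇒* {N, S}; S ⇒* {B, N}.
Replace each nonterminal's rules with the union of the non-unit rules of every nonterminal it unit-derives.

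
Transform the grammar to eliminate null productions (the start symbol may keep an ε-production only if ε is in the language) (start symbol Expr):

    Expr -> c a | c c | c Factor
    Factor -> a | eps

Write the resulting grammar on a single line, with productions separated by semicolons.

Expr -> c a | c c | c Factor | c; Factor -> a

Nullable set = {Factor}.
ε ∉ L(G), so no ε-production is kept.
Add the nullable-subset variants: Expr → c Factor gives c Factor | c.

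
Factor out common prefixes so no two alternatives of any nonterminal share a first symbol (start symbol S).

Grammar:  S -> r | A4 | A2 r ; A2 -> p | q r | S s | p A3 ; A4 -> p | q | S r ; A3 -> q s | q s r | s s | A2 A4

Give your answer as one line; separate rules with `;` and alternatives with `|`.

S -> r | A4 | A2 r; A2 -> q r | S s | p A2'; A4 -> p | q | S r; A3 -> s s | A2 A4 | q s A3'; A2' -> ε | A3; A3' -> ε | r

A2 has alternatives sharing prefix 'p': factor to A2 → p A2' with A2' → ε | A3.
A3 has alternatives sharing prefix 'q s': factor to A3 → q s A3' with A3' → ε | r.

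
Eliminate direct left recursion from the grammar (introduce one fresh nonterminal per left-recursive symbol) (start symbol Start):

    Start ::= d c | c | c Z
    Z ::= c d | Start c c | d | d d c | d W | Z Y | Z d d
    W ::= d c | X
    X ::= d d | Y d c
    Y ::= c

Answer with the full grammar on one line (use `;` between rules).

Directly left-recursive nonterminal: Z.
For Z: α = {Y, d d}, β = {c d, Start c c, d, d d c, d W}. Rewrite as Z → β Z1 and Z1 → α Z1 | ε.

Start ::= d c | c | c Z; Z ::= c d Z1 | Start c c Z1 | d Z1 | d d c Z1 | d W Z1; W ::= d c | X; X ::= d d | Y d c; Y ::= c; Z1 ::= Y Z1 | d d Z1 | epsilon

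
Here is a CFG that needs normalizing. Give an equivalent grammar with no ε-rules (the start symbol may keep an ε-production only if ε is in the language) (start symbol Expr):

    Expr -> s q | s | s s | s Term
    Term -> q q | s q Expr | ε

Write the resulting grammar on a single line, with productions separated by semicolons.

Nullable set = {Term}.
ε ∉ L(G), so no ε-production is kept.

Expr -> s q | s | s s | s Term; Term -> q q | s q Expr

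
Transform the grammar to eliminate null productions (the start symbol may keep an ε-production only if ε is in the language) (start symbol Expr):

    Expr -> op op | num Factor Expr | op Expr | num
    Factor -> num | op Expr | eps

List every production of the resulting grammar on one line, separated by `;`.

Nullable nonterminals: {Factor}.
ε ∉ L(G), so no ε-production is kept.
For each production, add variants omitting each subset of nullable occurrences: Expr → num Factor Expr gives num Factor Expr | num Expr.

Expr -> op op | num Factor Expr | num Expr | op Expr | num; Factor -> num | op Expr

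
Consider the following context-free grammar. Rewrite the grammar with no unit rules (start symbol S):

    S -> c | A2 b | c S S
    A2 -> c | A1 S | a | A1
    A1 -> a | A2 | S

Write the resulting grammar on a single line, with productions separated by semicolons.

S -> c | A2 b | c S S; A2 -> c | A1 S | a | A2 b | c S S; A1 -> c | A1 S | a | A2 b | c S S

Unit pairs: A1 ⇒* {A2, S}; A2 ⇒* {A1, S}.
For each unit pair (A, B), copy every non-unit production of B to A, then drop all unit productions.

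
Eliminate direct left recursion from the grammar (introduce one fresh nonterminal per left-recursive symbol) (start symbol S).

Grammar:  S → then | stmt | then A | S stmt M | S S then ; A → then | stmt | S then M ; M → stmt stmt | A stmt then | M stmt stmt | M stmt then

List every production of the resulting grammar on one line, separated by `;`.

S, M are directly left-recursive.
For S: α = {stmt M, S then}, β = {then, stmt, then A}. Rewrite as S → β S' and S' → α S' | ε.
For M: α = {stmt stmt, stmt then}, β = {stmt stmt, A stmt then}. Rewrite as M → β M' and M' → α M' | ε.

S → then S' | stmt S' | then A S'; A → then | stmt | S then M; M → stmt stmt M' | A stmt then M'; S' → stmt M S' | S then S' | ε; M' → stmt stmt M' | stmt then M' | ε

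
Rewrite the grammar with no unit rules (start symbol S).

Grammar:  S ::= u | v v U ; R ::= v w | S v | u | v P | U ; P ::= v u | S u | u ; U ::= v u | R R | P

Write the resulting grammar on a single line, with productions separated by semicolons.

S ::= u | v v U; R ::= v u | R R | S u | u | v w | S v | v P; P ::= v u | S u | u; U ::= v u | R R | S u | u

Unit pairs: R ⇒* {P, U}; U ⇒* {P}.
For each unit pair (A, B), copy every non-unit production of B to A, then drop all unit productions.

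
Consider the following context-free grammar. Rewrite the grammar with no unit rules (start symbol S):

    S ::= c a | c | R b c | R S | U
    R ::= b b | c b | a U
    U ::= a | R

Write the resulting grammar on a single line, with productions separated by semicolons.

Unit pairs: S ⇒* {R, U}; U ⇒* {R}.
For every A with A ⇒* B via unit rules, add B's non-unit alternatives to A; then delete every rule of the form X → Y.

S ::= a | c a | c | R b c | R S | b b | c b | a U; R ::= b b | c b | a U; U ::= a | b b | c b | a U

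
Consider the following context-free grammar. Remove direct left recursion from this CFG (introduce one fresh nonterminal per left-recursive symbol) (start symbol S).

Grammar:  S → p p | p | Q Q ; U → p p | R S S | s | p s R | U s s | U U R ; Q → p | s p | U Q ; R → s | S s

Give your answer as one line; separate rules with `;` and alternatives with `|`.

U is directly left-recursive.
For U: α = {s s, U R}, β = {p p, R S S, s, p s R}. Rewrite as U → β U' and U' → α U' | ε.

S → p p | p | Q Q; U → p p U' | R S S U' | s U' | p s R U'; Q → p | s p | U Q; R → s | S s; U' → s s U' | U R U' | ε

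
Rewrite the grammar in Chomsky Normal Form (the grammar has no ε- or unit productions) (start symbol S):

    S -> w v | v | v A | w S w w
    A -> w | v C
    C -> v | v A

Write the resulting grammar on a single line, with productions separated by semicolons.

Introduce a nonterminal for each terminal appearing in a rule of length ≥ 2: X1 → w, X2 → v.
Binarize each right-hand side of length ≥ 3 by chaining fresh nonterminals (Y1, Y2, …): affected rules were S → X1 S X1 X1.

S -> X1 X2 | v | X2 A | X1 Y1; A -> w | X2 C; C -> v | X2 A; X1 -> w; X2 -> v; Y1 -> S Y2; Y2 -> X1 X1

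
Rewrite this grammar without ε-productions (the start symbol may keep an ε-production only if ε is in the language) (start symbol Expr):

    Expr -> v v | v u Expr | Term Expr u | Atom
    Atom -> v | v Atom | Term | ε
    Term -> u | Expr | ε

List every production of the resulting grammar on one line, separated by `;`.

Expr -> v v | v u Expr | v u | Term Expr u | Term u | Expr u | u | Atom | ε; Atom -> v | v Atom | Term; Term -> u | Expr

Nullable nonterminals: {Atom, Expr, Term}.
ε ∈ L(G) since Expr is nullable, so keep Expr → ε.
For each production, add variants omitting each subset of nullable occurrences: Expr → v u Expr gives v u Expr | v u. Expr → Term Expr u gives Term Expr u | Term u | Expr u | u.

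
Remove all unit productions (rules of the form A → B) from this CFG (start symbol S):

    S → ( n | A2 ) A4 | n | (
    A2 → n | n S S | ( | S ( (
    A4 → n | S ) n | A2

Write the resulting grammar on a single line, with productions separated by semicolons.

Unit pairs: A4 ⇒* {A2}.
For each unit pair (A, B), copy every non-unit production of B to A, then drop all unit productions.

S → ( n | A2 ) A4 | n | (; A2 → n | n S S | ( | S ( (; A4 → n | S ) n | n S S | ( | S ( (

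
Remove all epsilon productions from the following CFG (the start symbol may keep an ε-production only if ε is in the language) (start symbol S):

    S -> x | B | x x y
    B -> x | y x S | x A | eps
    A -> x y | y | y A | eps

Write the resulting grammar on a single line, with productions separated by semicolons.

The nullable symbols are {A, B, S}.
ε ∈ L(G) since S is nullable, so keep S → ε.
For each production, add variants omitting each subset of nullable occurrences: B → y x S gives y x S | y x.

S -> x | B | x x y | eps; B -> x | y x S | y x | x A; A -> x y | y | y A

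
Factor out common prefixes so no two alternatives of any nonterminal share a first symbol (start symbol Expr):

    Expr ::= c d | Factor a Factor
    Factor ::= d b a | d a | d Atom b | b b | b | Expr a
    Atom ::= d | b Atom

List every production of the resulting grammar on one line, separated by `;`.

Expr ::= c d | Factor a Factor; Factor ::= Expr a | d Factor1 | b Factor2; Atom ::= d | b Atom; Factor1 ::= b a | a | Atom b; Factor2 ::= b | eps

Factor has alternatives sharing prefix 'd': factor to Factor → d Factor1 with Factor1 → b a | a | Atom b.
Factor has alternatives sharing prefix 'b': factor to Factor → b Factor2 with Factor2 → b | ε.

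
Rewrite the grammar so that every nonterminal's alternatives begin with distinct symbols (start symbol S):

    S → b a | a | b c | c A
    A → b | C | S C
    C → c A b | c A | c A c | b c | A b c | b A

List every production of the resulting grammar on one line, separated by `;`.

S has alternatives sharing prefix 'b': factor to S → b S' with S' → a | c.
C has alternatives sharing prefix 'c A': factor to C → c A C' with C' → b | ε | c.
C has alternatives sharing prefix 'b': factor to C → b C'' with C'' → c | A.

S → a | c A | b S'; A → b | C | S C; C → A b c | c A C' | b C''; S' → a | c; C' → b | ε | c; C'' → c | A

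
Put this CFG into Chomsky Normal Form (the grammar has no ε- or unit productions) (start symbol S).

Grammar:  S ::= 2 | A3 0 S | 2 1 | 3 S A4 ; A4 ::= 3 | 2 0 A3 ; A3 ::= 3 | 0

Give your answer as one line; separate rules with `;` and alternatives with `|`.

Introduce a nonterminal for each terminal appearing in a rule of length ≥ 2: X1 → 0, X2 → 2, X3 → 1, X4 → 3.
Binarize each right-hand side of length ≥ 3 by chaining fresh nonterminals (Y1, Y2, …): affected rules were S → A3 X1 S; S → X4 S A4; A4 → X2 X1 A3.

S ::= 2 | A3 Y1 | X2 X3 | X4 Y2; A4 ::= 3 | X2 Y3; A3 ::= 3 | 0; X1 ::= 0; X2 ::= 2; X3 ::= 1; X4 ::= 3; Y1 ::= X1 S; Y2 ::= S A4; Y3 ::= X1 A3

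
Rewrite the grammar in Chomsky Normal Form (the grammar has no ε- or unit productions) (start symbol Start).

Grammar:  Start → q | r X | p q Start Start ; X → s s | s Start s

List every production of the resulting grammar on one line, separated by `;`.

Start → q | X1 X | X2 Y1; X → X4 X4 | X4 Y3; X1 → r; X2 → p; X3 → q; X4 → s; Y1 → X3 Y2; Y2 → Start Start; Y3 → Start X4

Introduce a nonterminal for each terminal appearing in a rule of length ≥ 2: X1 → r, X2 → p, X3 → q, X4 → s.
Binarize each right-hand side of length ≥ 3 by chaining fresh nonterminals (Y1, Y2, …): affected rules were Start → X2 X3 Start Start; X → X4 Start X4.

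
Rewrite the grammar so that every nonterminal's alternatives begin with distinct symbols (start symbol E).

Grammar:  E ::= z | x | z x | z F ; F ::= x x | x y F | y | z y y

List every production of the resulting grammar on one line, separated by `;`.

E ::= x | z E'; F ::= y | z y y | x F'; E' ::= ε | x | F; F' ::= x | y F

E has alternatives sharing prefix 'z': factor to E → z E' with E' → ε | x | F.
F has alternatives sharing prefix 'x': factor to F → x F' with F' → x | y F.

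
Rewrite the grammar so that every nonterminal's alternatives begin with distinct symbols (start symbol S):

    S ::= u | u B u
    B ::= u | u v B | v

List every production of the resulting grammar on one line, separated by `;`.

S ::= u S'; B ::= v | u B'; S' ::= ε | B u; B' ::= ε | v B

S has alternatives sharing prefix 'u': factor to S → u S' with S' → ε | B u.
B has alternatives sharing prefix 'u': factor to B → u B' with B' → ε | v B.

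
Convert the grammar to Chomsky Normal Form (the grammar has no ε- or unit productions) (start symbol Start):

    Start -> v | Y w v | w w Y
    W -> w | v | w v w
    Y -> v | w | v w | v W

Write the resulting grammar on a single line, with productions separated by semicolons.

Start -> v | Y Y1 | X1 Y2; W -> w | v | X1 Y3; Y -> v | w | X2 X1 | X2 W; X1 -> w; X2 -> v; Y1 -> X1 X2; Y2 -> X1 Y; Y3 -> X2 X1

Introduce a nonterminal for each terminal appearing in a rule of length ≥ 2: X1 → w, X2 → v.
Binarize each right-hand side of length ≥ 3 by chaining fresh nonterminals (Y1, Y2, …): affected rules were Start → Y X1 X2; Start → X1 X1 Y; W → X1 X2 X1.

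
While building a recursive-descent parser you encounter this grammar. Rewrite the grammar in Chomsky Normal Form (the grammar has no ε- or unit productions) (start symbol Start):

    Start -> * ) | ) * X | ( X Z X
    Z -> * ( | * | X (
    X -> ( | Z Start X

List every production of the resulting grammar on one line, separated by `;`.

Introduce a nonterminal for each terminal appearing in a rule of length ≥ 2: X1 → *, X2 → ), X3 → (.
Binarize each right-hand side of length ≥ 3 by chaining fresh nonterminals (Y1, Y2, …): affected rules were Start → X2 X1 X; Start → X3 X Z X; X → Z Start X.

Start -> X1 X2 | X2 Y1 | X3 Y2; Z -> X1 X3 | * | X X3; X -> ( | Z Y4; X1 -> *; X2 -> ); X3 -> (; Y1 -> X1 X; Y2 -> X Y3; Y3 -> Z X; Y4 -> Start X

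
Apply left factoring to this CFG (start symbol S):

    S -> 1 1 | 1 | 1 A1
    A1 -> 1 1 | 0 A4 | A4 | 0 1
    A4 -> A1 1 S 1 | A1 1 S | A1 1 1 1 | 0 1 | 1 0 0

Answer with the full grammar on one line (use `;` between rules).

S -> 1 S'; A1 -> 1 1 | A4 | 0 A1'; A4 -> 0 1 | 1 0 0 | A1 1 A4'; S' -> 1 | ε | A1; A1' -> A4 | 1; A4' -> 1 1 | S A4''; A4'' -> 1 | ε

S has alternatives sharing prefix '1': factor to S → 1 S' with S' → 1 | ε | A1.
A1 has alternatives sharing prefix '0': factor to A1 → 0 A1' with A1' → A4 | 1.
A4 has alternatives sharing prefix 'A1 1': factor to A4 → A1 1 A4' with A4' → S 1 | S | 1 1.
A4' has alternatives sharing prefix 'S': factor to A4' → S A4'' with A4'' → 1 | ε.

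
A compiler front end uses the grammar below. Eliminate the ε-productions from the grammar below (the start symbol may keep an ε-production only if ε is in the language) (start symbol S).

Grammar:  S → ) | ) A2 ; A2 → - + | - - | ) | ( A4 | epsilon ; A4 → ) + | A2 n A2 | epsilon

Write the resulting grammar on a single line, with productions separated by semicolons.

S → ) | ) A2; A2 → - + | - - | ) | ( A4 | (; A4 → ) + | A2 n A2 | A2 n | n A2 | n

Nullable set = {A2, A4}.
ε ∉ L(G), so no ε-production is kept.
Add the nullable-subset variants: A2 → ( A4 gives ( A4 | (. A4 → A2 n A2 gives A2 n A2 | A2 n | n A2 | n.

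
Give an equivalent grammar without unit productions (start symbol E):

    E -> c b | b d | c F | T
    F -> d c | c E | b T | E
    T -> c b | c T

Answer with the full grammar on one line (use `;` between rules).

Unit pairs: E ⇒* {T}; F ⇒* {E, T}.
Replace each nonterminal's rules with the union of the non-unit rules of every nonterminal it unit-derives.

E -> c b | b d | c F | c T; F -> c b | b d | c F | d c | c E | b T | c T; T -> c b | c T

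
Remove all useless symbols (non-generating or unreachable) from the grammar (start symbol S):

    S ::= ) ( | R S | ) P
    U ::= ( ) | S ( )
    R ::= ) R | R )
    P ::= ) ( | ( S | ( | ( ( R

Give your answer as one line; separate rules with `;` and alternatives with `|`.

Generating nonterminals: {P, S, U}.
Reachable from S after that: {P, S}.
Removed useless symbols: {R, U} and every production mentioning them.

S ::= ) ( | ) P; P ::= ) ( | ( S | (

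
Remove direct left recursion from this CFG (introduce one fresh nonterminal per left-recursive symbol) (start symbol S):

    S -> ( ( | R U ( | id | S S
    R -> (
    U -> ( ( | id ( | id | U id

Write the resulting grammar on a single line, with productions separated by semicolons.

S, U are directly left-recursive.
For S: α = {S}, β = {( (, R U (, id}. Rewrite as S → β S' and S' → α S' | ε.
For U: α = {id}, β = {( (, id (, id}. Rewrite as U → β U' and U' → α U' | ε.

S -> ( ( S' | R U ( S' | id S'; R -> (; U -> ( ( U' | id ( U' | id U'; S' -> S S' | epsilon; U' -> id U' | epsilon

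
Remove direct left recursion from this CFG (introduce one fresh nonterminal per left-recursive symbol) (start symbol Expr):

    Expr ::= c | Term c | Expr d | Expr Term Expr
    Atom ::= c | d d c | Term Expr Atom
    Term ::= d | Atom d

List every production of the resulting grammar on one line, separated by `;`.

Expr ::= c Expr1 | Term c Expr1; Atom ::= c | d d c | Term Expr Atom; Term ::= d | Atom d; Expr1 ::= d Expr1 | Term Expr Expr1 | ε

Left recursion appears on Expr.
For Expr: α = {d, Term Expr}, β = {c, Term c}. Rewrite as Expr → β Expr1 and Expr1 → α Expr1 | ε.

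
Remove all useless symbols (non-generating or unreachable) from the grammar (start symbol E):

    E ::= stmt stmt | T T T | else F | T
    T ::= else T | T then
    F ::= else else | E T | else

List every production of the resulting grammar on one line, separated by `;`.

Generating nonterminals: {E, F}.
Reachable from E after that: {E, F}.
Removed useless symbols: {T} and every production mentioning them.

E ::= stmt stmt | else F; F ::= else else | else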